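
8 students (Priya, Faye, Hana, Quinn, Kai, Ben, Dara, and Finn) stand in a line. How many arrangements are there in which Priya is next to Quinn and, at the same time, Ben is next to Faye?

Treat {Priya,Quinn} as one block (2 orders) and {Ben,Faye} as another (2 orders).
That leaves 6 units to arrange: 2 × 2 × 6! = 4 × 720 = 2880.

2880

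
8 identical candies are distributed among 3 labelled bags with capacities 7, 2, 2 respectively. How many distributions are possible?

8

Ignoring the caps, the number of non-negative solutions to x_1+…+x_3 = 8 is C(10,2) = 45.
Subtract solutions that violate a single cap (substitute x_i' = x_i − (cap_i+1)): x_1 ≥ 8 gives C(2,2) = 1; x_2 ≥ 3 gives C(7,2) = 21; x_3 ≥ 3 gives C(7,2) = 21. Together 43.
Add back pairs where two caps are both exceeded: 0 + 0 + 6 = 6.
By inclusion–exclusion the count is 45 − 43 + 6 = 8.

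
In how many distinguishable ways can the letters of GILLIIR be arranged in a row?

420

Letter multiplicities in GILLIIR: G×1, I×3, L×2, R×1.
The number of distinct arrangements is 7!/(3!·2!) = 5040/12 = 420.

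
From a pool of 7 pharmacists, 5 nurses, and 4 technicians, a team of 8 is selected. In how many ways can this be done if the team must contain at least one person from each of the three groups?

12201

Unrestricted: C(16,8) = 12870 ways to pick any 8 of the 16.
Selections missing a whole group: no pharmacists → C(9,8) = 9; no nurses → C(11,8) = 165; no technicians → C(12,8) = 495.
Add back selections omitting two groups (i.e. drawn from a single group): C(7,8) + C(5,8) + C(4,8) = 0.
By inclusion–exclusion: 12870 − 669 + 0 = 12201.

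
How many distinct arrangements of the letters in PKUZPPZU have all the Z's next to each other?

420

Treat the 2 copies of Z as a single block. The multiset to arrange is then {ZZ, K, P, P, P, U, U}, 7 items in all.
That gives (7)!/(3!·2!) = 420 arrangements.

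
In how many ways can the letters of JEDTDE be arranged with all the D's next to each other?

60

Treat the 2 copies of D as a single block. The multiset to arrange is then {DD, E, E, J, T}, 5 items in all.
That gives (5)!/(2!) = 60 arrangements.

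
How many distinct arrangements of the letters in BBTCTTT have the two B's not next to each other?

75

There are 7!/(4!·2!) = 105 arrangements of BBTCTTT in total.
If the two B's are adjacent, glue them into one block, leaving 6 items to arrange: (6)!/(4!) = 30 ways.
Subtracting, 105 − 30 = 75 arrangements keep the B's apart.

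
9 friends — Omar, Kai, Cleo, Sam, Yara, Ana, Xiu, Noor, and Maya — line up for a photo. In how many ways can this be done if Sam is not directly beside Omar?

Of the 9! = 362880 arrangements, those with Sam and Omar adjacent number 2 × 8! = 80640 (treat the pair as a block with 2 internal orders).
So 362880 − 80640 = 282240 arrangements keep them apart.

282240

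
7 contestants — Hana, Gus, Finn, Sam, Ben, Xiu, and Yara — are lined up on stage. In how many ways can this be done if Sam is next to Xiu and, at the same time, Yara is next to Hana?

480

Treat {Sam,Xiu} as one block (2 orders) and {Yara,Hana} as another (2 orders).
That leaves 5 units to arrange: 2 × 2 × 5! = 4 × 120 = 480.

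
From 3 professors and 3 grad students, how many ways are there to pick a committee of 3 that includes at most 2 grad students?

Split by how many grad students are chosen (0 through 2).
Sum: C(3,0)·C(3,3) + C(3,1)·C(3,2) + C(3,2)·C(3,1) = 1 + 9 + 9 = 19.

19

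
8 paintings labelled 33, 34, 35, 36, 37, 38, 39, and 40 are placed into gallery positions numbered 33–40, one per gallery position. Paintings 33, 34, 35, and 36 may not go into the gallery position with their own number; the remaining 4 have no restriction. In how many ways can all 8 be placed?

Let Aᵢ (for 33 ≤ i ≤ 36) be the placements that put painting i in its forbidden gallery position. Any j of these fix j positions, leaving (8−j)! ways to fill the rest, and there are C(4,j) ways to pick which j.
By inclusion–exclusion, the number of valid placements is Σ_{j=0}^{4} (−1)^j C(4,j)·(8−j)!.
Computing: 40320 − 20160 + 4320 − 480 + 24 = 24024.

24024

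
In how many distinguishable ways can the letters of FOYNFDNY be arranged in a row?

5040

The 8 letters of FOYNFDNY have repeats: F appearing twice, N appearing twice, and Y appearing twice.
So there are 8! / (2!·2!·2!) = 5040 distinguishable arrangements.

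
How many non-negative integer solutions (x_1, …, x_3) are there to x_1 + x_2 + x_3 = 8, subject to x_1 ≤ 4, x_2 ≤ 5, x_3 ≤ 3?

14

By stars and bars, unrestricted non-negative solutions to x_1+…+x_3 = 8 number C(8+2,2) = 45.
Subtract solutions that violate a single cap (substitute x_i' = x_i − (cap_i+1)): x_1 ≥ 5 gives C(5,2) = 10; x_2 ≥ 6 gives C(4,2) = 6; x_3 ≥ 4 gives C(6,2) = 15. Together 31.
No two caps can be exceeded simultaneously, so the pair terms are all 0.
By inclusion–exclusion the count is 45 − 31 + 0 = 14.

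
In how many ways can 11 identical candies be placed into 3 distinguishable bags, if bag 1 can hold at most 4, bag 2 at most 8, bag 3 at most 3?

14

Without the upper bounds there are C(13,2) = 78 ways to split 11 among 3 bags.
Subtract solutions that violate a single cap (substitute x_i' = x_i − (cap_i+1)): x_1 ≥ 5 gives C(8,2) = 28; x_2 ≥ 9 gives C(4,2) = 6; x_3 ≥ 4 gives C(9,2) = 36. Together 70.
Add back pairs where two caps are both exceeded: 0 + 6 + 0 = 6.
By inclusion–exclusion the count is 78 − 70 + 6 = 14.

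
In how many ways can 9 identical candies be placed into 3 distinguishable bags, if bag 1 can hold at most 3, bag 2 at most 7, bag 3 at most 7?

28

Without the upper bounds there are C(11,2) = 55 ways to split 9 among 3 bags.
Subtract solutions that violate a single cap (substitute x_i' = x_i − (cap_i+1)): x_1 ≥ 4 gives C(7,2) = 21; x_2 ≥ 8 gives C(3,2) = 3; x_3 ≥ 8 gives C(3,2) = 3. Together 27.
No two caps can be exceeded simultaneously, so the pair terms are all 0.
By inclusion–exclusion the count is 55 − 27 + 0 = 28.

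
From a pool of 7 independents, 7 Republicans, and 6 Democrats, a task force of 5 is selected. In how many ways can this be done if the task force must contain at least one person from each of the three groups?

10976

Total 5-person selections from all 20: C(20,5) = 15504.
Selections missing a whole group: no independents → C(13,5) = 1287; no Republicans → C(13,5) = 1287; no Democrats → C(14,5) = 2002.
Add back selections omitting two groups (i.e. drawn from a single group): C(7,5) + C(7,5) + C(6,5) = 48.
By inclusion–exclusion: 15504 − 4576 + 48 = 10976.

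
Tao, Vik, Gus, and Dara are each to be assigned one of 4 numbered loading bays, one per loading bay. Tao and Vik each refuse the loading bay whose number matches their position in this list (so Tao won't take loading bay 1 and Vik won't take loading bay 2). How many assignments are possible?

Let Aᵢ (for i ∈ {1, 2}) be the placements that put person i in their forbidden loading bay. Any j of these fix j positions, leaving (4−j)! ways to fill the rest, and there are C(2,j) ways to pick which j.
By inclusion–exclusion, the number of valid placements is Σ_{j=0}^{2} (−1)^j C(2,j)·(4−j)!.
Computing: 24 − 12 + 2 = 14.

14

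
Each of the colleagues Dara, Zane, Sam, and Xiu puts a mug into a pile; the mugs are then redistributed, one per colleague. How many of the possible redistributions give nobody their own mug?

9

Let Aᵢ be the assignments in which colleague i gets their own mug. We want the size of the complement of A₁∪…∪A_4.
By inclusion–exclusion this is Σ_{j=0}^{4} (−1)^j C(4,j)·(4−j)!.
Computing: 24 − 24 + 12 − 4 + 1 = 9.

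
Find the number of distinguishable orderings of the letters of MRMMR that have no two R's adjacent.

Total arrangements of MRMMR: 5!/(3!·2!) = 10.
Arrangements with the R's together: treat RR as one letter, giving (4)!/(3!) = 4.
Hence 10 − 4 = 6.

6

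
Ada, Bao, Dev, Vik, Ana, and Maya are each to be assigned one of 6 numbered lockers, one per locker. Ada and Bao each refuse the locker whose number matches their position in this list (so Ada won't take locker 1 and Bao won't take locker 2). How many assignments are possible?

Let Aᵢ (for i ∈ {1, 2}) be the placements that put person i in their forbidden locker. Any j of these fix j positions, leaving (6−j)! ways to fill the rest, and there are C(2,j) ways to pick which j.
By inclusion–exclusion, the number of valid placements is Σ_{j=0}^{2} (−1)^j C(2,j)·(6−j)!.
Computing: 720 − 240 + 24 = 504.

504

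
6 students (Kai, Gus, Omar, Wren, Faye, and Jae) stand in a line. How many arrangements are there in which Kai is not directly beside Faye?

Of the 6! = 720 arrangements, those with Kai and Faye adjacent number 2 × 5! = 240 (treat the pair as a block with 2 internal orders).
So 720 − 240 = 480 arrangements keep them apart.

480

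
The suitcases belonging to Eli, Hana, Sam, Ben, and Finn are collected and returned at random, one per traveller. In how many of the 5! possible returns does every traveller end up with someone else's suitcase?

44

Let Aᵢ be the assignments in which traveller i gets their own suitcase. We want the size of the complement of A₁∪…∪A_5.
By inclusion–exclusion this is Σ_{j=0}^{5} (−1)^j C(5,j)·(5−j)!.
Computing: 120 − 120 + 60 − 20 + 5 − 1 = 44.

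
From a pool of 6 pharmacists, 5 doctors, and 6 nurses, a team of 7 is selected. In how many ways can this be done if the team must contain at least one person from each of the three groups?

17996

With no constraint there are C(17,7) = 19448 possible selections.
Subtract selections that omit an entire group: no pharmacists → C(11,7) = 330; no doctors → C(12,7) = 792; no nurses → C(11,7) = 330.
Add back selections omitting two groups (i.e. drawn from a single group): C(6,7) + C(5,7) + C(6,7) = 0.
By inclusion–exclusion: 19448 − 1452 + 0 = 17996.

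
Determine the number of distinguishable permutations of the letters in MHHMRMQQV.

MHHMRMQQV has 9 letters with H appearing twice, M appearing 3 times, and Q appearing twice.
Dividing 9! = 362880 by 3!·2!·2! = 24 for the repeated letters gives 15120.

15120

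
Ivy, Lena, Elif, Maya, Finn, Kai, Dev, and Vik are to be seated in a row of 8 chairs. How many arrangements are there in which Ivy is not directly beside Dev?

30240

There are 8! = 40320 arrangements in all. If Ivy and Dev are adjacent, merging them into one block gives 2·(7)! = 10080 arrangements.
So 40320 − 10080 = 30240 arrangements keep them apart.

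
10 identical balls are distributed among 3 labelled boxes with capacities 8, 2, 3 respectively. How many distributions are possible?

Ignoring the caps, the number of non-negative solutions to x_1+…+x_3 = 10 is C(12,2) = 66.
Subtract solutions that violate a single cap (substitute x_i' = x_i − (cap_i+1)): x_1 ≥ 9 gives C(3,2) = 3; x_2 ≥ 3 gives C(9,2) = 36; x_3 ≥ 4 gives C(8,2) = 28. Together 67.
Add back pairs where two caps are both exceeded: 0 + 0 + 10 = 10.
By inclusion–exclusion the count is 66 − 67 + 10 = 9.

9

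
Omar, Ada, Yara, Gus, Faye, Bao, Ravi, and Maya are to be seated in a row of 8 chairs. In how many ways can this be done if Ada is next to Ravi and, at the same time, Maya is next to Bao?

Treat {Ada,Ravi} as one block (2 orders) and {Maya,Bao} as another (2 orders).
That leaves 6 units to arrange: 2 × 2 × 6! = 4 × 720 = 2880.

2880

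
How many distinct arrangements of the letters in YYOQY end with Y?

Fix Y in the last position and arrange the remaining 4 letters.
Those 4 letters have Y appearing twice, giving (4)!/(2!) = 12.

12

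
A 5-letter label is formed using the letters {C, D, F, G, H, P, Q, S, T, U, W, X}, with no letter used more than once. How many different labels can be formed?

95040

With no repetition, fill the 5 letters in order: 12 choices, then 11, down to 8.
That product is 12 × 11 × 10 × 9 × 8 = 95040.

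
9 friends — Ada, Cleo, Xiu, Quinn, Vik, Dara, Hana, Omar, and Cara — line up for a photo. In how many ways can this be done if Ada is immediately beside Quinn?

Glue Ada and Quinn into one block (2 internal orders), leaving 8 units to arrange in a row.
So the count is 2·(8)! = 80640.

80640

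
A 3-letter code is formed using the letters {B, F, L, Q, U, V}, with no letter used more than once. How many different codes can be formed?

This is a permutation of 3 out of 6: P(6,3) = 6!/3!.
6 × 5 × 4 = 120.

120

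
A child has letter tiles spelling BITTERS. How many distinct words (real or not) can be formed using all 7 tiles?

BITTERS has 7 letters with T appearing twice.
So there are 7! / (2!) = 2520 distinguishable arrangements.

2520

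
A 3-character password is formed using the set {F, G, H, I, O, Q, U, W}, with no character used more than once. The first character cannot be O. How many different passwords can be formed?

294

The first character has 8−1 = 7 choices (anything except O).
The remaining 2 characters are filled from the other 7 symbols without repetition: 7 × 6 = 42.
Total: 7 × 42 = 294.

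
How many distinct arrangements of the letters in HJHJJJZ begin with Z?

15

Fix Z in the first position and arrange the remaining 6 letters.
Those 6 letters have H appearing twice and J appearing 4 times, giving (6)!/(4!·2!) = 15.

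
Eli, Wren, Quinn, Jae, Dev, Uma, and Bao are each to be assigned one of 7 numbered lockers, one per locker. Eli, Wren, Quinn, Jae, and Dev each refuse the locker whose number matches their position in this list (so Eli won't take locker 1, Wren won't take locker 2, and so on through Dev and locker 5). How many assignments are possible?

2428

Let Aᵢ (for 1 ≤ i ≤ 5) be the placements that put person i in their forbidden locker. Any j of these fix j positions, leaving (7−j)! ways to fill the rest, and there are C(5,j) ways to pick which j.
By inclusion–exclusion, the number of valid placements is Σ_{j=0}^{5} (−1)^j C(5,j)·(7−j)!.
Computing: 5040 − 3600 + 1200 − 240 + 30 − 2 = 2428.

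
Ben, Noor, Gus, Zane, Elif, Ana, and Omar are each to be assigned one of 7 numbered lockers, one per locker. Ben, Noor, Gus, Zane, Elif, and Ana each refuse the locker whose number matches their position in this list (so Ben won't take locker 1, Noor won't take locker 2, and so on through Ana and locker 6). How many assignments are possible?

2119

Let Aᵢ (for 1 ≤ i ≤ 6) be the placements that put person i in their forbidden locker. Any j of these fix j positions, leaving (7−j)! ways to fill the rest, and there are C(6,j) ways to pick which j.
By inclusion–exclusion, the number of valid placements is Σ_{j=0}^{6} (−1)^j C(6,j)·(7−j)!.
Computing: 5040 − 4320 + 1800 − 480 + 90 − 12 + 1 = 2119.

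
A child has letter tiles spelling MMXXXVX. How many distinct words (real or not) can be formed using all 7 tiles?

105

The 7 letters of MMXXXVX have repeats: M appearing twice and X appearing 4 times.
Dividing 7! = 5040 by 4!·2! = 48 for the repeated letters gives 105.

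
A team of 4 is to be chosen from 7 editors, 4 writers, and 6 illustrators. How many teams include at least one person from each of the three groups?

1176

With no constraint there are C(17,4) = 2380 possible selections.
Selections missing a whole group: no editors → C(10,4) = 210; no writers → C(13,4) = 715; no illustrators → C(11,4) = 330.
Add back selections omitting two groups (i.e. drawn from a single group): C(7,4) + C(4,4) + C(6,4) = 51.
By inclusion–exclusion: 2380 − 1255 + 51 = 1176.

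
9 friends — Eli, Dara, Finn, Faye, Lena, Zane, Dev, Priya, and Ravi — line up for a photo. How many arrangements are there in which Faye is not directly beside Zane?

Of the 9! = 362880 arrangements, those with Faye and Zane adjacent number 2 × 8! = 80640 (treat the pair as a block with 2 internal orders).
Complementary counting: 362880 − 80640 = 282240.

282240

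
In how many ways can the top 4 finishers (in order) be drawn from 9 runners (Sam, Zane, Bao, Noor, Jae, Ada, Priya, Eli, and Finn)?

This is an ordered selection of 4 from 9: P(9,4).
That gives 9 × 8 × 7 × 6 = 3024.

3024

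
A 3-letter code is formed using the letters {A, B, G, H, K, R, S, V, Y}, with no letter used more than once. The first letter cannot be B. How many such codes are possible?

448

The first letter has 9−1 = 8 choices (anything except B).
The remaining 2 letters are filled from the other 8 symbols without repetition: 8 × 7 = 56.
Total: 8 × 56 = 448.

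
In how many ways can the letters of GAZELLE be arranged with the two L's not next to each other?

900

Total arrangements of GAZELLE: 7!/(2!·2!) = 1260.
Arrangements with the L's together: treat LL as one letter, giving (6)!/(2!) = 360.
Subtracting, 1260 − 360 = 900 arrangements keep the L's apart.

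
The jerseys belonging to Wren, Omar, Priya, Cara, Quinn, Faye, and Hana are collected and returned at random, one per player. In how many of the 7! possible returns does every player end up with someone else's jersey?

Count assignments avoiding every fixed point. For any j of the 7 players fixed to their old jersey, the other 7−j can be arranged in (7−j)! ways.
By inclusion–exclusion this is Σ_{j=0}^{7} (−1)^j C(7,j)·(7−j)!.
Computing: 5040 − 5040 + 2520 − 840 + 210 − 42 + 7 − 1 = 1854.

1854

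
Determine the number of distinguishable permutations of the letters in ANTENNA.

420

Letter multiplicities in ANTENNA: A×2, E×1, N×3, T×1.
The number of distinct arrangements is 7!/(3!·2!) = 5040/12 = 420.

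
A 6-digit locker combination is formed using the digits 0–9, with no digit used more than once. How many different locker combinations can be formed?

151200

With no repetition, fill the 6 digits in order: 10 choices, then 9, down to 5.
That product is 10 × 9 × 8 × 7 × 6 × 5 = 151200.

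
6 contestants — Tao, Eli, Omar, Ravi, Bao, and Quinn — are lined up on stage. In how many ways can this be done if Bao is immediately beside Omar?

Place the 4 others and the Bao-Omar pair as 5 objects in a line; the pair has 2 internal arrangements.
That gives 2 × 5! = 2 × 120 = 240.

240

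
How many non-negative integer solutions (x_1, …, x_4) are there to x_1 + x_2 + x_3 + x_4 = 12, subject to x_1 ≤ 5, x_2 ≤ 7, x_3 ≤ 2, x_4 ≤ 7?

109

Ignoring the caps, the number of non-negative solutions to x_1+…+x_4 = 12 is C(15,3) = 455.
Subtract solutions that violate a single cap (substitute x_i' = x_i − (cap_i+1)): x_1 ≥ 6 gives C(9,3) = 84; x_2 ≥ 8 gives C(7,3) = 35; x_3 ≥ 3 gives C(12,3) = 220; x_4 ≥ 8 gives C(7,3) = 35. Together 374.
Add back pairs where two caps are both exceeded: 0 + 20 + 0 + 4 + 0 + 4 = 28.
By inclusion–exclusion the count is 455 − 374 + 28 = 109.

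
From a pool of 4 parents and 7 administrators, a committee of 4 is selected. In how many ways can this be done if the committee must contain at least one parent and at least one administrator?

294

Unrestricted: C(11,4) = 330 ways to pick any 4 of the 11.
Subtract selections that omit an entire group: no parents → C(7,4) = 35; no administrators → C(4,4) = 1.
Both groups omitted at once is impossible, so 330 − 36 = 294.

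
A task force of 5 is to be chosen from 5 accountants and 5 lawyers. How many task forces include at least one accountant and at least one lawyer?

250

Total 5-person selections from all 10: C(10,5) = 252.
Selections missing a whole group: no accountants → C(5,5) = 1; no lawyers → C(5,5) = 1.
Both groups omitted at once is impossible, so 252 − 2 = 250.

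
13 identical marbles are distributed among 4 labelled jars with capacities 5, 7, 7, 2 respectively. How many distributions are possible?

97

By stars and bars, unrestricted non-negative solutions to x_1+…+x_4 = 13 number C(13+3,3) = 560.
Subtract solutions that violate a single cap (substitute x_i' = x_i − (cap_i+1)): x_1 ≥ 6 gives C(10,3) = 120; x_2 ≥ 8 gives C(8,3) = 56; x_3 ≥ 8 gives C(8,3) = 56; x_4 ≥ 3 gives C(13,3) = 286. Together 518.
Add back pairs where two caps are both exceeded: 0 + 0 + 35 + 0 + 10 + 10 = 55.
By inclusion–exclusion the count is 560 − 518 + 55 = 97.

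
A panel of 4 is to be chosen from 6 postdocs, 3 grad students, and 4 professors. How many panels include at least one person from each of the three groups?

360

Total 4-person selections from all 13: C(13,4) = 715.
Selections missing a whole group: no postdocs → C(7,4) = 35; no grad students → C(10,4) = 210; no professors → C(9,4) = 126.
Add back selections omitting two groups (i.e. drawn from a single group): C(6,4) + C(3,4) + C(4,4) = 16.
By inclusion–exclusion: 715 − 371 + 16 = 360.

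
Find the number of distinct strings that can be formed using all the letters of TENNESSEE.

The 9 letters of TENNESSEE have repeats: E appearing 4 times, N appearing twice, and S appearing twice.
So there are 9! / (4!·2!·2!) = 3780 distinguishable arrangements.

3780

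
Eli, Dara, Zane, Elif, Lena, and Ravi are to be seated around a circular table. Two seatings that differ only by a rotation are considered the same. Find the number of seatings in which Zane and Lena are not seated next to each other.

All circular seatings of 6 people number (5)! = 120.
Those with Zane next to Lena: fuse the pair into one unit and seat 5 units around a circle — 2·(4)! = 48.
Subtracting, 120 − 48 = 72.

72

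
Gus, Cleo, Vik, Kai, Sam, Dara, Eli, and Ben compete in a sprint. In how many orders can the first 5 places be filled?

This is an ordered selection of 5 from 8: P(8,5).
That gives 8 × 7 × 6 × 5 × 4 = 6720.

6720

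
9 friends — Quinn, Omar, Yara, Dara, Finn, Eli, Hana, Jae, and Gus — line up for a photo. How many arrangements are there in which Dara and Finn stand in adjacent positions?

Place the 7 others and the Dara-Finn pair as 8 objects in a line; the pair has 2 internal arrangements.
So the count is 2·(8)! = 80640.

80640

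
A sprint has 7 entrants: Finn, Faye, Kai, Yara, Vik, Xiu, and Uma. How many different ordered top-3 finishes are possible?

There are 7 choices for 1st place, 6 for 2nd, and 5 for 3rd.
That gives 7 × 6 × 5 = 210.

210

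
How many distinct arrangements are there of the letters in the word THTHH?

THTHH has 5 letters with H appearing 3 times and T appearing twice.
Dividing 5! = 120 by 3!·2! = 12 for the repeated letters gives 10.

10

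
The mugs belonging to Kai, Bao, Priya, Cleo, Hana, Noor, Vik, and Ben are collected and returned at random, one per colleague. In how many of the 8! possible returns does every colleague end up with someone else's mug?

Count assignments avoiding every fixed point. For any j of the 8 colleagues fixed to their own mug, the other 8−j can be arranged in (8−j)! ways.
By inclusion–exclusion this is Σ_{j=0}^{8} (−1)^j C(8,j)·(8−j)!.
Computing: 40320 − 40320 + 20160 − 6720 + 1680 − 336 + 56 − 8 + 1 = 14833.

14833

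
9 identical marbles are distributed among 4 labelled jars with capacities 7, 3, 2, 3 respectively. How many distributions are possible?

44

Ignoring the caps, the number of non-negative solutions to x_1+…+x_4 = 9 is C(12,3) = 220.
Subtract solutions that violate a single cap (substitute x_i' = x_i − (cap_i+1)): x_1 ≥ 8 gives C(4,3) = 4; x_2 ≥ 4 gives C(8,3) = 56; x_3 ≥ 3 gives C(9,3) = 84; x_4 ≥ 4 gives C(8,3) = 56. Together 200.
Add back pairs where two caps are both exceeded: 0 + 0 + 0 + 10 + 4 + 10 = 24.
By inclusion–exclusion the count is 220 − 200 + 24 = 44.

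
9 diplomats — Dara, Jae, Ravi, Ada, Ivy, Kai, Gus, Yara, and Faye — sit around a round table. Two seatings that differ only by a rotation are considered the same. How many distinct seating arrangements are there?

40320

Around a circle, 9 distinct people have 9!/9 = (8)! = 40320 rotationally distinct seatings.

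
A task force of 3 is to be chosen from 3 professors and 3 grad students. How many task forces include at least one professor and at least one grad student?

With no constraint there are C(6,3) = 20 possible selections.
Subtract selections that omit an entire group: no professors → C(3,3) = 1; no grad students → C(3,3) = 1.
Both groups omitted at once is impossible, so 20 − 2 = 18.

18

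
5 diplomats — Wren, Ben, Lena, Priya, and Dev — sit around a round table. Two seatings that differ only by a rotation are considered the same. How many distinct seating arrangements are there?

Around a circle, 5 distinct people have 5!/5 = (4)! = 24 rotationally distinct seatings.

24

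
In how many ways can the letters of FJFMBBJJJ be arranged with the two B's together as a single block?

840

Treat the 2 copies of B as a single block. The multiset to arrange is then {BB, F, F, J, J, J, J, M}, 8 items in all.
That gives (8)!/(4!·2!) = 840 arrangements.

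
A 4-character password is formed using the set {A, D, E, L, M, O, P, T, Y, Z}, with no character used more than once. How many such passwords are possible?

5040

This is a permutation of 4 out of 10: P(10,4) = 10!/6!.
10 × 9 × 8 × 7 = 5040.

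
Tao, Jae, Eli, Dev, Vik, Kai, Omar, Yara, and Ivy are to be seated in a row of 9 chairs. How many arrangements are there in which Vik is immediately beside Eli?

Glue Vik and Eli into one block (2 internal orders), leaving 8 units to arrange in a row.
So the count is 2·(8)! = 80640.

80640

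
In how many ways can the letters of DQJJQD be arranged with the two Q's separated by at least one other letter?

Total arrangements of DQJJQD: 6!/(2!·2!·2!) = 90.
Arrangements with the Q's together: treat QQ as one letter, giving (5)!/(2!·2!) = 30.
Subtracting, 90 − 30 = 60 arrangements keep the Q's apart.

60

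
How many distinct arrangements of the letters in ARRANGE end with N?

Fix N in the last position and arrange the remaining 6 letters.
Those 6 letters have A appearing twice and R appearing twice, giving (6)!/(2!·2!) = 180.

180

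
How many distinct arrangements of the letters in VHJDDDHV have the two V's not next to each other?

1260

There are 8!/(3!·2!·2!) = 1680 arrangements of VHJDDDHV in total.
If the two V's are adjacent, glue them into one block, leaving 7 items to arrange: (7)!/(3!·2!) = 420 ways.
Hence 1680 − 420 = 1260.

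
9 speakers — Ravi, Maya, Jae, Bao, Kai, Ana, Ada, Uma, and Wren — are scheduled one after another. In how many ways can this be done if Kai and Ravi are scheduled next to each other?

Treat {Kai, Ravi} as a single unit. There are 8 units to order, and the pair itself can be ordered 2 ways.
So the count is 2·(8)! = 80640.

80640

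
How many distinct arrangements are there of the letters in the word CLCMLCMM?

CLCMLCMM has 8 letters with C appearing 3 times, L appearing twice, and M appearing 3 times.
The number of distinct arrangements is 8!/(3!·3!·2!) = 40320/72 = 560.

560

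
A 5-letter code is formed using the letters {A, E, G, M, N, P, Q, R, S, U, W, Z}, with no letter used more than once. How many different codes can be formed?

With no repetition, fill the 5 letters in order: 12 choices, then 11, down to 8.
That product is 12 × 11 × 10 × 9 × 8 = 95040.

95040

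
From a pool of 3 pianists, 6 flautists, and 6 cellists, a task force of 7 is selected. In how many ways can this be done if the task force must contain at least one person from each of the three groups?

With no constraint there are C(15,7) = 6435 possible selections.
Selections missing a whole group: no pianists → C(12,7) = 792; no flautists → C(9,7) = 36; no cellists → C(9,7) = 36.
Add back selections omitting two groups (i.e. drawn from a single group): C(3,7) + C(6,7) + C(6,7) = 0.
By inclusion–exclusion: 6435 − 864 + 0 = 5571.

5571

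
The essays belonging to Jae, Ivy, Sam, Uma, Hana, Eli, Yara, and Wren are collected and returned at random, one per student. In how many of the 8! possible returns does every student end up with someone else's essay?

14833

This is the derangement count D_8: permutations of 8 items with no fixed point.
By inclusion–exclusion this is Σ_{j=0}^{8} (−1)^j C(8,j)·(8−j)!.
Computing: 40320 − 40320 + 20160 − 6720 + 1680 − 336 + 56 − 8 + 1 = 14833.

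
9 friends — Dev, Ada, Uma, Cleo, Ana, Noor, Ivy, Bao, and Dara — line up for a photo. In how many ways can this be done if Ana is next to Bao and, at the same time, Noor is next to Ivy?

Treat {Ana,Bao} as one block (2 orders) and {Noor,Ivy} as another (2 orders).
That leaves 7 units to arrange: 2 × 2 × 7! = 4 × 5040 = 20160.

20160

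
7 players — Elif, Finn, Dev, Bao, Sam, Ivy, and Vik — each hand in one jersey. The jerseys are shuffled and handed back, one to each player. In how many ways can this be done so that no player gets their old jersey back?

Let Aᵢ be the assignments in which player i gets their old jersey. We want the size of the complement of A₁∪…∪A_7.
By inclusion–exclusion this is Σ_{j=0}^{7} (−1)^j C(7,j)·(7−j)!.
Computing: 5040 − 5040 + 2520 − 840 + 210 − 42 + 7 − 1 = 1854.

1854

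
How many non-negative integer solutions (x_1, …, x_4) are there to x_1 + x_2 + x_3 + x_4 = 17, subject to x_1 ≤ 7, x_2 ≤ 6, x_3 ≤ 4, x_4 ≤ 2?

10

By stars and bars, unrestricted non-negative solutions to x_1+…+x_4 = 17 number C(17+3,3) = 1140.
Subtract solutions that violate a single cap (substitute x_i' = x_i − (cap_i+1)): x_1 ≥ 8 gives C(12,3) = 220; x_2 ≥ 7 gives C(13,3) = 286; x_3 ≥ 5 gives C(15,3) = 455; x_4 ≥ 3 gives C(17,3) = 680. Together 1641.
Add back pairs where two caps are both exceeded: 10 + 35 + 84 + 56 + 120 + 220 = 525.
Subtract triples: 0 + 0 + 4 + 10 = 14.
By inclusion–exclusion the count is 1140 − 1641 + 525 − 14 = 10.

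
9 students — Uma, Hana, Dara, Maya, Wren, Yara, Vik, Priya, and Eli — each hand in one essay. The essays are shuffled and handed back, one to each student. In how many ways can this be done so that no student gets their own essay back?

Let Aᵢ be the assignments in which student i gets their own essay. We want the size of the complement of A₁∪…∪A_9.
By inclusion–exclusion this is Σ_{j=0}^{9} (−1)^j C(9,j)·(9−j)!.
Computing: 362880 − 362880 + 181440 − 60480 + 15120 − 3024 + 504 − 72 + 9 − 1 = 133496.

133496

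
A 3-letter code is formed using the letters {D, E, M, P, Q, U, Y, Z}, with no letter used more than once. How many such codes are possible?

Choose and order 3 of the 8 symbols: the first letter has 8 options, the next 7, then 6.
8 × 7 × 6 = 336.

336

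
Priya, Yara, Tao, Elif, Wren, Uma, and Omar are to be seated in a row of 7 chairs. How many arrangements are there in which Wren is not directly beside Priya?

3600

Of the 7! = 5040 arrangements, those with Wren and Priya adjacent number 2 × 6! = 1440 (treat the pair as a block with 2 internal orders).
So 5040 − 1440 = 3600 arrangements keep them apart.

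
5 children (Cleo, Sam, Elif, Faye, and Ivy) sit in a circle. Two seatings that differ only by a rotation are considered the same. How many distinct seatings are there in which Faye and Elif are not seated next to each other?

12

All circular seatings of 5 people number (4)! = 24.
Seatings with Faye beside Elif: treat them as a block with 2 internal orders, giving 2 × (3)! = 12.
Subtracting, 24 − 12 = 12.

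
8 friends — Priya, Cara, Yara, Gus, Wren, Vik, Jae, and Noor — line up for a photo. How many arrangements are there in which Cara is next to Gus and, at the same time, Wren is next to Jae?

2880

Treat {Cara,Gus} as one block (2 orders) and {Wren,Jae} as another (2 orders).
That leaves 6 units to arrange: 2 × 2 × 6! = 4 × 720 = 2880.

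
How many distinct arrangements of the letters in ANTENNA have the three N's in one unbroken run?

Treat the 3 copies of N as a single block. The multiset to arrange is then {NNN, A, A, E, T}, 5 items in all.
That gives (5)!/(2!) = 60 arrangements.

60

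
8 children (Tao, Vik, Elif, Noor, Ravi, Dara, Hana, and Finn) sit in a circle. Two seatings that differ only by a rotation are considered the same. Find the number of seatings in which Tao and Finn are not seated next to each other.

All circular seatings of 8 people number (7)! = 5040.
Those with Tao next to Finn: fuse the pair into one unit and seat 7 units around a circle — 2·(6)! = 1440.
Subtracting, 5040 − 1440 = 3600.

3600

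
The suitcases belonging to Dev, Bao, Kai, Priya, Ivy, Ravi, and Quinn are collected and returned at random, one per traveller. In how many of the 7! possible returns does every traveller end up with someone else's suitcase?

1854

Count assignments avoiding every fixed point. For any j of the 7 travellers fixed to their own suitcase, the other 7−j can be arranged in (7−j)! ways.
By inclusion–exclusion this is Σ_{j=0}^{7} (−1)^j C(7,j)·(7−j)!.
Computing: 5040 − 5040 + 2520 − 840 + 210 − 42 + 7 − 1 = 1854.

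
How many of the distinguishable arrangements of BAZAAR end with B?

20

With the last slot taken by B, it remains to arrange the other 5 letters (AZAAR).
Those 5 letters have A appearing 3 times, giving (5)!/(3!) = 20.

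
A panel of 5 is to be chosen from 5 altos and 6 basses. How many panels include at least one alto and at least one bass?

455

Total 5-person selections from all 11: C(11,5) = 462.
Selections missing a whole group: no altos → C(6,5) = 6; no basses → C(5,5) = 1.
Both groups omitted at once is impossible, so 462 − 7 = 455.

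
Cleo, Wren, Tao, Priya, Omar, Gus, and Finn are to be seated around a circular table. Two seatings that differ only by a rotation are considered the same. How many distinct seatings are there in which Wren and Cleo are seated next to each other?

Glue Wren and Cleo into a block (2 internal orders). Seating 6 units around a circle gives (5)! arrangements.
So 2 × (5)! = 2 × 120 = 240.

240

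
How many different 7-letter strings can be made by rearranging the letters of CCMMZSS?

CCMMZSS has 7 letters with C appearing twice, M appearing twice, and S appearing twice.
The number of distinct arrangements is 7!/(2!·2!·2!) = 5040/8 = 630.

630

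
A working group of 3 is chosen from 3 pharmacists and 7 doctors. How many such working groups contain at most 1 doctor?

22

Split by how many doctors are chosen (0 through 1).
Sum: C(7,0)·C(3,3) + C(7,1)·C(3,2) = 1 + 21 = 22.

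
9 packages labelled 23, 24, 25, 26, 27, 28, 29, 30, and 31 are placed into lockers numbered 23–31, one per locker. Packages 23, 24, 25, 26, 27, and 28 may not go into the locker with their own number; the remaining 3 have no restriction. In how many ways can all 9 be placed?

Let Aᵢ (for 23 ≤ i ≤ 28) be the placements that put package i in its forbidden locker. Any j of these fix j positions, leaving (9−j)! ways to fill the rest, and there are C(6,j) ways to pick which j.
By inclusion–exclusion, the number of valid placements is Σ_{j=0}^{6} (−1)^j C(6,j)·(9−j)!.
Computing: 362880 − 241920 + 75600 − 14400 + 1800 − 144 + 6 = 183822.

183822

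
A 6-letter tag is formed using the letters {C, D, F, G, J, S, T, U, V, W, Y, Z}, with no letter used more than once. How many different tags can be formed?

Choose and order 6 of the 12 symbols: the first letter has 12 options, the next 11, and so on down to 7.
12 × 11 × 10 × 9 × 8 × 7 = 665280.

665280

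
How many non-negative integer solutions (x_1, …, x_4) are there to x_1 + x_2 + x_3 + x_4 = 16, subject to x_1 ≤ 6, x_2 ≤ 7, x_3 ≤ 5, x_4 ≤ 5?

111

Without the upper bounds there are C(19,3) = 969 ways to split 16 among 4 variables.
Subtract solutions that violate a single cap (substitute x_i' = x_i − (cap_i+1)): x_1 ≥ 7 gives C(12,3) = 220; x_2 ≥ 8 gives C(11,3) = 165; x_3 ≥ 6 gives C(13,3) = 286; x_4 ≥ 6 gives C(13,3) = 286. Together 957.
Add back pairs where two caps are both exceeded: 4 + 20 + 20 + 10 + 10 + 35 = 99.
By inclusion–exclusion the count is 969 − 957 + 99 = 111.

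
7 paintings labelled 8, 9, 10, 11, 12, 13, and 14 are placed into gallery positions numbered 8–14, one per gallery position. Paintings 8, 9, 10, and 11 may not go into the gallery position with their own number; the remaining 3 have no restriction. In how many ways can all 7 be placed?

Let Aᵢ (for 8 ≤ i ≤ 11) be the placements that put painting i in its forbidden gallery position. Any j of these fix j positions, leaving (7−j)! ways to fill the rest, and there are C(4,j) ways to pick which j.
By inclusion–exclusion, the number of valid placements is Σ_{j=0}^{4} (−1)^j C(4,j)·(7−j)!.
Computing: 5040 − 2880 + 720 − 96 + 6 = 2790.

2790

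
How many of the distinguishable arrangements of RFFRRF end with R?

10

With the last slot taken by R, it remains to arrange the other 5 letters (FFRRF).
Those 5 letters have F appearing 3 times and R appearing twice, giving (5)!/(3!·2!) = 10.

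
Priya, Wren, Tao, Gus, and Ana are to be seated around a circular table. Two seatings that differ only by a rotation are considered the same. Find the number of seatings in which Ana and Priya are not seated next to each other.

All circular seatings of 5 people number (4)! = 24.
Seatings with Ana beside Priya: treat them as a block with 2 internal orders, giving 2 × (3)! = 12.
Subtracting, 24 − 12 = 12.

12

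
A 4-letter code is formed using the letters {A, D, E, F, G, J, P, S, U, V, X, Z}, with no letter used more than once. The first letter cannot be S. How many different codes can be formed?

10890

The first letter has 12−1 = 11 choices (anything except S).
The remaining 3 letters are filled from the other 11 symbols without repetition: 11 × 10 × 9 = 990.
Total: 11 × 990 = 10890.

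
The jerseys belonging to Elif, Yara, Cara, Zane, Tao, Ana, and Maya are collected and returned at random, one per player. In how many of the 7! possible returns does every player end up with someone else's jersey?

Count assignments avoiding every fixed point. For any j of the 7 players fixed to their old jersey, the other 7−j can be arranged in (7−j)! ways.
By inclusion–exclusion this is Σ_{j=0}^{7} (−1)^j C(7,j)·(7−j)!.
Computing: 5040 − 5040 + 2520 − 840 + 210 − 42 + 7 − 1 = 1854.

1854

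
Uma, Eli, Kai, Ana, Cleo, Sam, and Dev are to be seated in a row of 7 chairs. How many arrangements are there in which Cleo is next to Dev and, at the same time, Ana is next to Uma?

480

Treat {Cleo,Dev} as one block (2 orders) and {Ana,Uma} as another (2 orders).
That leaves 5 units to arrange: 2 × 2 × 5! = 4 × 120 = 480.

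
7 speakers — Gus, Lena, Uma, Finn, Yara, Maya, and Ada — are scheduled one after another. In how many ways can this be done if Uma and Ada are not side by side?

3600

Of the 7! = 5040 arrangements, those with Uma and Ada adjacent number 2 × 6! = 1440 (treat the pair as a block with 2 internal orders).
So 5040 − 1440 = 3600 arrangements keep them apart.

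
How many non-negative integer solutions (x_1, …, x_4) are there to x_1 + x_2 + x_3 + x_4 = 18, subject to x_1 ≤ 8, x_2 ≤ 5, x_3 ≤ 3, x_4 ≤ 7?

52

Ignoring the caps, the number of non-negative solutions to x_1+…+x_4 = 18 is C(21,3) = 1330.
Subtract solutions that violate a single cap (substitute x_i' = x_i − (cap_i+1)): x_1 ≥ 9 gives C(12,3) = 220; x_2 ≥ 6 gives C(15,3) = 455; x_3 ≥ 4 gives C(17,3) = 680; x_4 ≥ 8 gives C(13,3) = 286. Together 1641.
Add back pairs where two caps are both exceeded: 20 + 56 + 4 + 165 + 35 + 84 = 364.
Subtract triples: 0 + 0 + 0 + 1 = 1.
By inclusion–exclusion the count is 1330 − 1641 + 364 − 1 = 52.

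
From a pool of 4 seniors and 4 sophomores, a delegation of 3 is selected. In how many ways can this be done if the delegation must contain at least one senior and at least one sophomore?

With no constraint there are C(8,3) = 56 possible selections.
Selections missing a whole group: no seniors → C(4,3) = 4; no sophomores → C(4,3) = 4.
Both groups omitted at once is impossible, so 56 − 8 = 48.

48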